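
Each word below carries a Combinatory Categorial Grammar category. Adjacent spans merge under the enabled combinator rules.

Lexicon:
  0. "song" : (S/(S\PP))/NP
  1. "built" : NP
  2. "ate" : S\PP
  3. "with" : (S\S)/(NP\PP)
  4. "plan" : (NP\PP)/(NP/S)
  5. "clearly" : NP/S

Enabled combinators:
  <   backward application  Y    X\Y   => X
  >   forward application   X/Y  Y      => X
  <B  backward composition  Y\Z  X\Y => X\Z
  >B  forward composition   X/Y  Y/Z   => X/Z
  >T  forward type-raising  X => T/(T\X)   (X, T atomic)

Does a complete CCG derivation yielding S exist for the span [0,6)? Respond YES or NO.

YES

[0,6] S   >
  [0,2] S/(S\PP)   >
    [0,1] "song" : (S/(S\PP))/NP
    [1,2] "built" : NP
  [2,6] S\PP   <B
    [2,3] "ate" : S\PP
    [3,6] S\S   >
      [3,4] "with" : (S\S)/(NP\PP)
      [4,6] NP\PP   >
        [4,5] "plan" : (NP\PP)/(NP/S)
        [5,6] "clearly" : NP/S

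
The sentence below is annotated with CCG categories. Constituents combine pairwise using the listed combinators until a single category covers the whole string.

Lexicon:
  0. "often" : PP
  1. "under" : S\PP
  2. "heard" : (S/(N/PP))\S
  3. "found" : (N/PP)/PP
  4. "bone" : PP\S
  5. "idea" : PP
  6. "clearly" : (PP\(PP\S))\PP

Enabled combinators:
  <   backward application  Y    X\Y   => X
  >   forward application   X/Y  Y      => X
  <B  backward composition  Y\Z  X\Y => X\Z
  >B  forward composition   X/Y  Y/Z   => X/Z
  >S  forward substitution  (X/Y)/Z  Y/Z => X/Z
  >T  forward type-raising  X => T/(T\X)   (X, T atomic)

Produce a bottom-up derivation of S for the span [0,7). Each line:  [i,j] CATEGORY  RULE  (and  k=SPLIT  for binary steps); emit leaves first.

[0,7] S   >
  [0,3] S/(N/PP)   <
    [0,2] S   >
      [0,1] S/(S\PP)   >T
        [0,1] "often" : PP
      [1,2] "under" : S\PP
    [2,3] "heard" : (S/(N/PP))\S
  [3,7] N/PP   >
    [3,4] "found" : (N/PP)/PP
    [4,7] PP   <
      [4,5] "bone" : PP\S
      [5,7] PP\(PP\S)   <
        [5,6] "idea" : PP
        [6,7] "clearly" : (PP\(PP\S))\PP

[0,1] PP  lex  "often"
[0,1] S/(S\PP)  >T
[1,2] S\PP  lex  "under"
[0,2] S  >  k=1
[2,3] (S/(N/PP))\S  lex  "heard"
[0,3] S/(N/PP)  <  k=2
[3,4] (N/PP)/PP  lex  "found"
[4,5] PP\S  lex  "bone"
[5,6] PP  lex  "idea"
[6,7] (PP\(PP\S))\PP  lex  "clearly"
[5,7] PP\(PP\S)  <  k=6
[4,7] PP  <  k=5
[3,7] N/PP  >  k=4
[0,7] S  >  k=3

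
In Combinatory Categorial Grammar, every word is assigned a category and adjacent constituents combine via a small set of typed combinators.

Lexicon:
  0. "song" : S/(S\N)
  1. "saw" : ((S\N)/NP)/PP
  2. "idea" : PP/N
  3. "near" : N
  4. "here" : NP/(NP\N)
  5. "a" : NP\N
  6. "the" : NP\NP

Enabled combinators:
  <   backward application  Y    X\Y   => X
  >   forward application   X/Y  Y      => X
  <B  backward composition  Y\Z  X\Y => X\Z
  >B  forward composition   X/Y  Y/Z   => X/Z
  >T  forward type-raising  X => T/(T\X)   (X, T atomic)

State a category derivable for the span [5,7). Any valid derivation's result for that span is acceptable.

NP\N

[0,7] S   >
  [0,4] S/NP   >B
    [0,1] "song" : S/(S\N)
    [1,4] (S\N)/NP   >
      [1,2] "saw" : ((S\N)/NP)/PP
      [2,4] PP   >
        [2,3] "idea" : PP/N
        [3,4] "near" : N
  [4,7] NP   >
    [4,5] "here" : NP/(NP\N)
    [5,7] NP\N   <B
      [5,6] "a" : NP\N
      [6,7] "the" : NP\NP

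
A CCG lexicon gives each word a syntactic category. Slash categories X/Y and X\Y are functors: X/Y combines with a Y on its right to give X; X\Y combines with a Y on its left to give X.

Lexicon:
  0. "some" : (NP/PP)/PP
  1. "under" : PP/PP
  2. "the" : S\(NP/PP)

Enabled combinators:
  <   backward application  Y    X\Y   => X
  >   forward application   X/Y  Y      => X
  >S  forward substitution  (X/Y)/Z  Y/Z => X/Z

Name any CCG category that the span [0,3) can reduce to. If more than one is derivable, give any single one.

S

[0,3] S   <
  [0,2] NP/PP   >S
    [0,1] "some" : (NP/PP)/PP
    [1,2] "under" : PP/PP
  [2,3] "the" : S\(NP/PP)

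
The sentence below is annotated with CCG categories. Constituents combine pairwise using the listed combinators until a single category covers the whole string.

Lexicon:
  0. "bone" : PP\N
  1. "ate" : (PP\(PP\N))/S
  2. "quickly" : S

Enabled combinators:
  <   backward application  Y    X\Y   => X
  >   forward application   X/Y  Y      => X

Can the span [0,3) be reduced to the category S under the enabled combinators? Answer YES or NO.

NO

PP\N (PP\(PP\N))/S S
CKY chart[0,3] = {PP}; S ∉ chart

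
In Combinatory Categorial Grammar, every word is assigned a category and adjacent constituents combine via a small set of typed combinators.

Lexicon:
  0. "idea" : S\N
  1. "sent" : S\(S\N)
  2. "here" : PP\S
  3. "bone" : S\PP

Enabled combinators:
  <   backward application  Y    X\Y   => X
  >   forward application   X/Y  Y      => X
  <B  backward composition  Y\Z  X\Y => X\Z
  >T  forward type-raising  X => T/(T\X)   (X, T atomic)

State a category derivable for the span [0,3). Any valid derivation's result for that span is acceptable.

[0,4] S   <
  [0,3] PP   <
    [0,2] S   <
      [0,1] "idea" : S\N
      [1,2] "sent" : S\(S\N)
    [2,3] "here" : PP\S
  [3,4] "bone" : S\PP

PP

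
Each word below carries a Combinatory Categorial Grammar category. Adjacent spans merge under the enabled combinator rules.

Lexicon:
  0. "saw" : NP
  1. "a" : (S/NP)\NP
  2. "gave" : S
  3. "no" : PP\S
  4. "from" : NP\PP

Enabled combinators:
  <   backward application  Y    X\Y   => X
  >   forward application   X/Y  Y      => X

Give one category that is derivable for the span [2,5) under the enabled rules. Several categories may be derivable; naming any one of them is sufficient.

[0,5] S   >
  [0,2] S/NP   <
    [0,1] "saw" : NP
    [1,2] "a" : (S/NP)\NP
  [2,5] NP   <
    [2,4] PP   <
      [2,3] "gave" : S
      [3,4] "no" : PP\S
    [4,5] "from" : NP\PP

NP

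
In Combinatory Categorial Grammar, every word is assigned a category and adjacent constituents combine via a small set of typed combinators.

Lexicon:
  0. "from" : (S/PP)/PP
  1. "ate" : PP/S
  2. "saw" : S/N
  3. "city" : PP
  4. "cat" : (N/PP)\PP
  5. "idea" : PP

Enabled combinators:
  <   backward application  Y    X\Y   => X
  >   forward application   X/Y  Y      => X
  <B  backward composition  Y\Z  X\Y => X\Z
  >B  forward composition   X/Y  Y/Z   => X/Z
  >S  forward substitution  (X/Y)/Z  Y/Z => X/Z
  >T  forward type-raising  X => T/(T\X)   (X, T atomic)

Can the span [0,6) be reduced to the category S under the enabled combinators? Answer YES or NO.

YES

[0,6] S   >
  [0,5] S/PP   >S
    [0,1] "from" : (S/PP)/PP
    [1,5] PP/PP   >B
      [1,2] "ate" : PP/S
      [2,5] S/PP   >B
        [2,3] "saw" : S/N
        [3,5] N/PP   <
          [3,4] "city" : PP
          [4,5] "cat" : (N/PP)\PP
  [5,6] "idea" : PP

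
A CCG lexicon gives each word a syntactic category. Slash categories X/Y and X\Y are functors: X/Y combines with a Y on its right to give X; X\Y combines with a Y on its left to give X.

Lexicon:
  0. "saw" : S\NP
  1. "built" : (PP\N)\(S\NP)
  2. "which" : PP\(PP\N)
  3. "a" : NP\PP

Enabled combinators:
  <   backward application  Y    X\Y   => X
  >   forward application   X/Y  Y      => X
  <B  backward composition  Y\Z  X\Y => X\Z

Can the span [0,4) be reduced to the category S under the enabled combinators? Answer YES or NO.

S\NP (PP\N)\(S\NP) PP\(PP\N) NP\PP
CKY chart[0,4] = {NP}; S ∉ chart

NO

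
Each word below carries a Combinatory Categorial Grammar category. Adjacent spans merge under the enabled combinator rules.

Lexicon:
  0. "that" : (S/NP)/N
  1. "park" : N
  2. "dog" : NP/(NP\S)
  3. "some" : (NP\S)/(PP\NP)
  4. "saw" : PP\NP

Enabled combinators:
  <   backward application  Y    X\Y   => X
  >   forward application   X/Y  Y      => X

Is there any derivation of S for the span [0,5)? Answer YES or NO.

YES

[0,5] S   >
  [0,2] S/NP   >
    [0,1] "that" : (S/NP)/N
    [1,2] "park" : N
  [2,5] NP   >
    [2,3] "dog" : NP/(NP\S)
    [3,5] NP\S   >
      [3,4] "some" : (NP\S)/(PP\NP)
      [4,5] "saw" : PP\NP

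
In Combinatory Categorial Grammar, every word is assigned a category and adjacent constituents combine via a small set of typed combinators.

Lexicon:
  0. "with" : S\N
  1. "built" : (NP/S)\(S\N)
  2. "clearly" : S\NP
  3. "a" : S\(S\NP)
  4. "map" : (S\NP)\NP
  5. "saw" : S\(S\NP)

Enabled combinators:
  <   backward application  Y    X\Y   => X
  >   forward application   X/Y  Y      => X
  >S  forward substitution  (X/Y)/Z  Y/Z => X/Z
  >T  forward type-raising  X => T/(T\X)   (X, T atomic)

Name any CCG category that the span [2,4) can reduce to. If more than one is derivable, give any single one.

[0,6] S   <
  [0,5] S\NP   <
    [0,4] NP   >
      [0,2] NP/S   <
        [0,1] "with" : S\N
        [1,2] "built" : (NP/S)\(S\N)
      [2,4] S   <
        [2,3] "clearly" : S\NP
        [3,4] "a" : S\(S\NP)
    [4,5] "map" : (S\NP)\NP
  [5,6] "saw" : S\(S\NP)

S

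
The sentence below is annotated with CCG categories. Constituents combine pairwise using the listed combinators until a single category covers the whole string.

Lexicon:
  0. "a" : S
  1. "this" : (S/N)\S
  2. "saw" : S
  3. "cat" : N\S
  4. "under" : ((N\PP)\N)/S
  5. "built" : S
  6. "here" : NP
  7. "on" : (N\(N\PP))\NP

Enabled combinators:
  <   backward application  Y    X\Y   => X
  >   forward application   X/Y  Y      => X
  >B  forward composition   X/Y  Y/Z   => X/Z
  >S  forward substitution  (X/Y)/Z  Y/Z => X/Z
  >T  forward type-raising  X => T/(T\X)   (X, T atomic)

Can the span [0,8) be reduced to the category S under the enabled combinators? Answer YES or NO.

[0,8] S   >
  [0,2] S/N   <
    [0,1] "a" : S
    [1,2] "this" : (S/N)\S
  [2,8] N   <
    [2,6] N\PP   <
      [2,4] N   <
        [2,3] "saw" : S
        [3,4] "cat" : N\S
      [4,6] (N\PP)\N   >
        [4,5] "under" : ((N\PP)\N)/S
        [5,6] "built" : S
    [6,8] N\(N\PP)   <
      [6,7] "here" : NP
      [7,8] "on" : (N\(N\PP))\NP

YES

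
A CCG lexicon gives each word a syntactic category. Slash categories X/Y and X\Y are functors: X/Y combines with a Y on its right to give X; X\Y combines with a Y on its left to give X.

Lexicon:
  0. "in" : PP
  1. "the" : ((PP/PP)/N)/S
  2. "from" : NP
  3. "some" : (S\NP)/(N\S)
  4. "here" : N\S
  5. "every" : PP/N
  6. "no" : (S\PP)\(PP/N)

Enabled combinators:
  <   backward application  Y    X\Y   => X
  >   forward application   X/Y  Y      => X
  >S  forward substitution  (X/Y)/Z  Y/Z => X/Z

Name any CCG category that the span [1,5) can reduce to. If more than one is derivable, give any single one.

(PP/PP)/N

[0,7] S   <
  [0,1] "in" : PP
  [1,7] S\PP   <
    [1,6] PP/N   >S
      [1,5] (PP/PP)/N   >
        [1,2] "the" : ((PP/PP)/N)/S
        [2,5] S   <
          [2,3] "from" : NP
          [3,5] S\NP   >
            [3,4] "some" : (S\NP)/(N\S)
            [4,5] "here" : N\S
      [5,6] "every" : PP/N
    [6,7] "no" : (S\PP)\(PP/N)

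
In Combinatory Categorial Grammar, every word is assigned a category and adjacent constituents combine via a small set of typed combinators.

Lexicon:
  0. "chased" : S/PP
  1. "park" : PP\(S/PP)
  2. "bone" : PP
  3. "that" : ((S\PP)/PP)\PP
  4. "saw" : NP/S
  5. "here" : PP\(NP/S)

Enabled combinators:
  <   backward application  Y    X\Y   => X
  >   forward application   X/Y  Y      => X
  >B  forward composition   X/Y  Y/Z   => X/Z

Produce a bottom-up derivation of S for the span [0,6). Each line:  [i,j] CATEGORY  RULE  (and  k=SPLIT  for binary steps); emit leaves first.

[0,6] S   <
  [0,2] PP   <
    [0,1] "chased" : S/PP
    [1,2] "park" : PP\(S/PP)
  [2,6] S\PP   >
    [2,4] (S\PP)/PP   <
      [2,3] "bone" : PP
      [3,4] "that" : ((S\PP)/PP)\PP
    [4,6] PP   <
      [4,5] "saw" : NP/S
      [5,6] "here" : PP\(NP/S)

[0,1] S/PP  lex  "chased"
[1,2] PP\(S/PP)  lex  "park"
[0,2] PP  <  k=1
[2,3] PP  lex  "bone"
[3,4] ((S\PP)/PP)\PP  lex  "that"
[2,4] (S\PP)/PP  <  k=3
[4,5] NP/S  lex  "saw"
[5,6] PP\(NP/S)  lex  "here"
[4,6] PP  <  k=5
[2,6] S\PP  >  k=4
[0,6] S  <  k=2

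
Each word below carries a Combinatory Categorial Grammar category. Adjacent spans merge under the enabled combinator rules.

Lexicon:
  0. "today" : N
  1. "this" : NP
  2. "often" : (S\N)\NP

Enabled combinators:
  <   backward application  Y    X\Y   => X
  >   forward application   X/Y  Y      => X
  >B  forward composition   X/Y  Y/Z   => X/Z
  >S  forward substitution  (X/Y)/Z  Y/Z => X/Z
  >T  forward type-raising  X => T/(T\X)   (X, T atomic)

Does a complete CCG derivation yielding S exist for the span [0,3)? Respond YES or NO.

YES

[0,3] S   <
  [0,1] "today" : N
  [1,3] S\N   <
    [1,2] "this" : NP
    [2,3] "often" : (S\N)\NP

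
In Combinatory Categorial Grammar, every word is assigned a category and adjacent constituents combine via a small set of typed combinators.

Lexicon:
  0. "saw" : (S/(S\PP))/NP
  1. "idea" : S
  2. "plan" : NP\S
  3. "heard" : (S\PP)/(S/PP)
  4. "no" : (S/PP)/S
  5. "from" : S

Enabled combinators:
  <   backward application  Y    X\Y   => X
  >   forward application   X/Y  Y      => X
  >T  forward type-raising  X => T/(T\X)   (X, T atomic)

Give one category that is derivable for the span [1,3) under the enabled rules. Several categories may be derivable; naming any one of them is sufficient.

[0,6] S   >
  [0,3] S/(S\PP)   >
    [0,1] "saw" : (S/(S\PP))/NP
    [1,3] NP   >
      [1,2] NP/(NP\S)   >T
        [1,2] "idea" : S
      [2,3] "plan" : NP\S
  [3,6] S\PP   >
    [3,4] "heard" : (S\PP)/(S/PP)
    [4,6] S/PP   >
      [4,5] "no" : (S/PP)/S
      [5,6] "from" : S

NP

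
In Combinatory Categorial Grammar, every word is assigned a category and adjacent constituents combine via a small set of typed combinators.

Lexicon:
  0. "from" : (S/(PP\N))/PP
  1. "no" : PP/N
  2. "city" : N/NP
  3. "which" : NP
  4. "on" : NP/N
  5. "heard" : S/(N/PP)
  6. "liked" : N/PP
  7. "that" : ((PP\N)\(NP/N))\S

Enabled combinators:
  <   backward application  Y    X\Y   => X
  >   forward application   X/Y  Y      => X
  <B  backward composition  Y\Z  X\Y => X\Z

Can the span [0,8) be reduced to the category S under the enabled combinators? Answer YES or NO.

YES

[0,8] S   >
  [0,4] S/(PP\N)   >
    [0,1] "from" : (S/(PP\N))/PP
    [1,4] PP   >
      [1,2] "no" : PP/N
      [2,4] N   >
        [2,3] "city" : N/NP
        [3,4] "which" : NP
  [4,8] PP\N   <
    [4,5] "on" : NP/N
    [5,8] (PP\N)\(NP/N)   <
      [5,7] S   >
        [5,6] "heard" : S/(N/PP)
        [6,7] "liked" : N/PP
      [7,8] "that" : ((PP\N)\(NP/N))\S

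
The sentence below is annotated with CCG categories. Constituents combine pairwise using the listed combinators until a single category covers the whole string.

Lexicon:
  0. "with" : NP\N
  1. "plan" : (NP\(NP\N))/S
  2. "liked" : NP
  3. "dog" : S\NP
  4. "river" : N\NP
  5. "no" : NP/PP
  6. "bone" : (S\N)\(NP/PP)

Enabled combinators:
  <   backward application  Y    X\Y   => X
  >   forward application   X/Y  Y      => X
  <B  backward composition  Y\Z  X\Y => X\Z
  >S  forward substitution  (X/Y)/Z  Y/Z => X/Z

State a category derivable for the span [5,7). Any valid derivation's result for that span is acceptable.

[0,7] S   <
  [0,5] N   <
    [0,4] NP   <
      [0,1] "with" : NP\N
      [1,4] NP\(NP\N)   >
        [1,2] "plan" : (NP\(NP\N))/S
        [2,4] S   <
          [2,3] "liked" : NP
          [3,4] "dog" : S\NP
    [4,5] "river" : N\NP
  [5,7] S\N   <
    [5,6] "no" : NP/PP
    [6,7] "bone" : (S\N)\(NP/PP)

S\N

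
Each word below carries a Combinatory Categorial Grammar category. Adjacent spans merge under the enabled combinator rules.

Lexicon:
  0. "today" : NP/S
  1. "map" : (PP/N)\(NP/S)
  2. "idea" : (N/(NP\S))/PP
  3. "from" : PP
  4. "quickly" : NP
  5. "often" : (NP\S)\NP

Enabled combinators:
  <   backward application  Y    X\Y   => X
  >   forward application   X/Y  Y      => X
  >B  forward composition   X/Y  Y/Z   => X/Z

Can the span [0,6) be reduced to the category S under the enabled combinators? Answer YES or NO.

NP/S (PP/N)\(NP/S) (N/(NP\S))/PP PP NP (NP\S)\NP
CKY chart[0,6] = {PP}; S ∉ chart

NO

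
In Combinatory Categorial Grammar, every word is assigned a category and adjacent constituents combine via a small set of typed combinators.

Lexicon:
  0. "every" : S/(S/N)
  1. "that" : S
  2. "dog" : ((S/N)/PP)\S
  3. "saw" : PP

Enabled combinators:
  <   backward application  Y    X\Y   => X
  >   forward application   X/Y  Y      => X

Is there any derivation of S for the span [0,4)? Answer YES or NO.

[0,4] S   >
  [0,1] "every" : S/(S/N)
  [1,4] S/N   >
    [1,3] (S/N)/PP   <
      [1,2] "that" : S
      [2,3] "dog" : ((S/N)/PP)\S
    [3,4] "saw" : PP

YES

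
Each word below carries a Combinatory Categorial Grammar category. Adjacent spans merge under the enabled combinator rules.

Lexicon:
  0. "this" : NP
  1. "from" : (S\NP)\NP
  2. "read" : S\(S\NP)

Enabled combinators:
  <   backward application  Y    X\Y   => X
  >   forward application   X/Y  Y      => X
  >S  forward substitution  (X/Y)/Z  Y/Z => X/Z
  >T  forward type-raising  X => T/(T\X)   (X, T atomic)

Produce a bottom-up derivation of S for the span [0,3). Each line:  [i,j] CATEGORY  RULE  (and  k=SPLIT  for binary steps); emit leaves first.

[0,3] S   <
  [0,2] S\NP   <
    [0,1] "this" : NP
    [1,2] "from" : (S\NP)\NP
  [2,3] "read" : S\(S\NP)

[0,1] NP  lex  "this"
[1,2] (S\NP)\NP  lex  "from"
[0,2] S\NP  <  k=1
[2,3] S\(S\NP)  lex  "read"
[0,3] S  <  k=2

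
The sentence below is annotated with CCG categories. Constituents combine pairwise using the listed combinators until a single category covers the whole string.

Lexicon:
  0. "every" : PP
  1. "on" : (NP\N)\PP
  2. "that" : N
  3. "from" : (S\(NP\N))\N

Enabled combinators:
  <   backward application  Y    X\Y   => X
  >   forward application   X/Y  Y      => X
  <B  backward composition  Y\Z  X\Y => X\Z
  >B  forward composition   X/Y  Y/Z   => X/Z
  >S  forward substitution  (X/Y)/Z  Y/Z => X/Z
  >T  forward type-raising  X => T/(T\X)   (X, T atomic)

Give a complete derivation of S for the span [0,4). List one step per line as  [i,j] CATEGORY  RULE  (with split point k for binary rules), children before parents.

[0,1] PP  lex  "every"
[1,2] (NP\N)\PP  lex  "on"
[0,2] NP\N  <  k=1
[2,3] N  lex  "that"
[3,4] (S\(NP\N))\N  lex  "from"
[2,4] S\(NP\N)  <  k=3
[0,4] S  <  k=2

[0,4] S   <
  [0,2] NP\N   <
    [0,1] "every" : PP
    [1,2] "on" : (NP\N)\PP
  [2,4] S\(NP\N)   <
    [2,3] "that" : N
    [3,4] "from" : (S\(NP\N))\N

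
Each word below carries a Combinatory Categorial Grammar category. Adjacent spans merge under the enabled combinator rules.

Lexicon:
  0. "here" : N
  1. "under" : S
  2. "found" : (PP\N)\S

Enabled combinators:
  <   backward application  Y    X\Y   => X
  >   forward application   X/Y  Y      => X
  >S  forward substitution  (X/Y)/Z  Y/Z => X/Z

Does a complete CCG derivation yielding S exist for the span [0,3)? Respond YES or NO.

NO

N S (PP\N)\S
CKY chart[0,3] = {PP}; S ∉ chart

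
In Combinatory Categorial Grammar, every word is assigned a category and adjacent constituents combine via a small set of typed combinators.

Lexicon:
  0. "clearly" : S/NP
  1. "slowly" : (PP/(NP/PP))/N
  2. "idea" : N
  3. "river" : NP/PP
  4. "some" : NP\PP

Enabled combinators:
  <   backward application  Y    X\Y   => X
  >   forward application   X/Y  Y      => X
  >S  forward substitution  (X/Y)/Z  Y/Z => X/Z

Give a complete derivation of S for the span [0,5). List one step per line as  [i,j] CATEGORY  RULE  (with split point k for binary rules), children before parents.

[0,5] S   >
  [0,1] "clearly" : S/NP
  [1,5] NP   <
    [1,4] PP   >
      [1,3] PP/(NP/PP)   >
        [1,2] "slowly" : (PP/(NP/PP))/N
        [2,3] "idea" : N
      [3,4] "river" : NP/PP
    [4,5] "some" : NP\PP

[0,1] S/NP  lex  "clearly"
[1,2] (PP/(NP/PP))/N  lex  "slowly"
[2,3] N  lex  "idea"
[1,3] PP/(NP/PP)  >  k=2
[3,4] NP/PP  lex  "river"
[1,4] PP  >  k=3
[4,5] NP\PP  lex  "some"
[1,5] NP  <  k=4
[0,5] S  >  k=1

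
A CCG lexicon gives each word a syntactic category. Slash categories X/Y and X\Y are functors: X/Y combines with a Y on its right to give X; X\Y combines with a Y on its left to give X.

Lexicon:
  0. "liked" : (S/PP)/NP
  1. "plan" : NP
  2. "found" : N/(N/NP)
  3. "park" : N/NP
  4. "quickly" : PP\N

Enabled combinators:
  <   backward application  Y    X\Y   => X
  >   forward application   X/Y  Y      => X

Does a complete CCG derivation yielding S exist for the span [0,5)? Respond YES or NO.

YES

[0,5] S   >
  [0,2] S/PP   >
    [0,1] "liked" : (S/PP)/NP
    [1,2] "plan" : NP
  [2,5] PP   <
    [2,4] N   >
      [2,3] "found" : N/(N/NP)
      [3,4] "park" : N/NP
    [4,5] "quickly" : PP\N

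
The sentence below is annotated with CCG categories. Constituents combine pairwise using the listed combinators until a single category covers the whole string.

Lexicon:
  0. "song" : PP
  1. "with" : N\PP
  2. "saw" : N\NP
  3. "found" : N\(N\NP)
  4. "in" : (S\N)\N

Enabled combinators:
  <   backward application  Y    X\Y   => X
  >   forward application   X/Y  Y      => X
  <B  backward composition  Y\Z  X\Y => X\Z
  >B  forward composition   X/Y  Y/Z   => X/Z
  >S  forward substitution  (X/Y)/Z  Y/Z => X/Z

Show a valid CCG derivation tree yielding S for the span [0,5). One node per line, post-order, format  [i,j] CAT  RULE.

[0,5] S   <
  [0,2] N   <
    [0,1] "song" : PP
    [1,2] "with" : N\PP
  [2,5] S\N   <
    [2,4] N   <
      [2,3] "saw" : N\NP
      [3,4] "found" : N\(N\NP)
    [4,5] "in" : (S\N)\N

[0,1] PP  lex  "song"
[1,2] N\PP  lex  "with"
[0,2] N  <  k=1
[2,3] N\NP  lex  "saw"
[3,4] N\(N\NP)  lex  "found"
[2,4] N  <  k=3
[4,5] (S\N)\N  lex  "in"
[2,5] S\N  <  k=4
[0,5] S  <  k=2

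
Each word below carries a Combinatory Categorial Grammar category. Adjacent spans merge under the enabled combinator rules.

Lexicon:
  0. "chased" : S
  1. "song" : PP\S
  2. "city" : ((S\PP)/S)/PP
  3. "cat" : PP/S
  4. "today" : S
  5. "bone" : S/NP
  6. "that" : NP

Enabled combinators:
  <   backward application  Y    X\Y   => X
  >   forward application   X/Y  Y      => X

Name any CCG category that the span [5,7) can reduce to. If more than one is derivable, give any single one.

[0,7] S   <
  [0,2] PP   <
    [0,1] "chased" : S
    [1,2] "song" : PP\S
  [2,7] S\PP   >
    [2,5] (S\PP)/S   >
      [2,3] "city" : ((S\PP)/S)/PP
      [3,5] PP   >
        [3,4] "cat" : PP/S
        [4,5] "today" : S
    [5,7] S   >
      [5,6] "bone" : S/NP
      [6,7] "that" : NP

S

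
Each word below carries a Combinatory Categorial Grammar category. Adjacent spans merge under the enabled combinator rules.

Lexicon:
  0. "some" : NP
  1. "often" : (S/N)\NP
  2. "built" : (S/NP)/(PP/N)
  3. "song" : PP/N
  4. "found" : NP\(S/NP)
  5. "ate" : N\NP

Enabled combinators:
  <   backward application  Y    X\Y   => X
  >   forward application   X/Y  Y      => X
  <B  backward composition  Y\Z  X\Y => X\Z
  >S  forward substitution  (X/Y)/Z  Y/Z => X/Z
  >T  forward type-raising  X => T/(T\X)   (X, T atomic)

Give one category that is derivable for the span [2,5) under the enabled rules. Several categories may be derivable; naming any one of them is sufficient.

[0,6] S   >
  [0,2] S/N   <
    [0,1] "some" : NP
    [1,2] "often" : (S/N)\NP
  [2,6] N   <
    [2,5] NP   <
      [2,4] S/NP   >
        [2,3] "built" : (S/NP)/(PP/N)
        [3,4] "song" : PP/N
      [4,5] "found" : NP\(S/NP)
    [5,6] "ate" : N\NP

NP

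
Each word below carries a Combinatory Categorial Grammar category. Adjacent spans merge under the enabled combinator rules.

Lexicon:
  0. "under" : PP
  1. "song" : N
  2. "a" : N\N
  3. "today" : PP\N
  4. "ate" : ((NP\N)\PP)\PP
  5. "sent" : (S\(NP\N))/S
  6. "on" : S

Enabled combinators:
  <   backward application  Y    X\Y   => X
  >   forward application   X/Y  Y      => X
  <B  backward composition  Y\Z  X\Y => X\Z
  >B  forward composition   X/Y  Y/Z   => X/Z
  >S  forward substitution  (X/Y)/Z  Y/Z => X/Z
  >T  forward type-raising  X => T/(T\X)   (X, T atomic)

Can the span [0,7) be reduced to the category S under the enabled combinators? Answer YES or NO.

YES

[0,7] S   <
  [0,1] "under" : PP
  [1,7] S\PP   <B
    [1,5] (NP\N)\PP   <
      [1,4] PP   >
        [1,2] PP/(PP\N)   >T
          [1,2] "song" : N
        [2,4] PP\N   <B
          [2,3] "a" : N\N
          [3,4] "today" : PP\N
      [4,5] "ate" : ((NP\N)\PP)\PP
    [5,7] S\(NP\N)   >
      [5,6] "sent" : (S\(NP\N))/S
      [6,7] "on" : S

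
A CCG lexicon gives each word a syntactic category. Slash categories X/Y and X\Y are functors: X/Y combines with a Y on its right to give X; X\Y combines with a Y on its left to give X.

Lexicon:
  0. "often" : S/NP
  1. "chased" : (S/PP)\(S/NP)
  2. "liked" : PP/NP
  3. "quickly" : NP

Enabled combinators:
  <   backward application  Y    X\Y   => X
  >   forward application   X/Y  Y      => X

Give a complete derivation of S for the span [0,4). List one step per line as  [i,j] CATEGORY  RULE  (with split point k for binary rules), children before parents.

[0,4] S   >
  [0,2] S/PP   <
    [0,1] "often" : S/NP
    [1,2] "chased" : (S/PP)\(S/NP)
  [2,4] PP   >
    [2,3] "liked" : PP/NP
    [3,4] "quickly" : NP

[0,1] S/NP  lex  "often"
[1,2] (S/PP)\(S/NP)  lex  "chased"
[0,2] S/PP  <  k=1
[2,3] PP/NP  lex  "liked"
[3,4] NP  lex  "quickly"
[2,4] PP  >  k=3
[0,4] S  >  k=2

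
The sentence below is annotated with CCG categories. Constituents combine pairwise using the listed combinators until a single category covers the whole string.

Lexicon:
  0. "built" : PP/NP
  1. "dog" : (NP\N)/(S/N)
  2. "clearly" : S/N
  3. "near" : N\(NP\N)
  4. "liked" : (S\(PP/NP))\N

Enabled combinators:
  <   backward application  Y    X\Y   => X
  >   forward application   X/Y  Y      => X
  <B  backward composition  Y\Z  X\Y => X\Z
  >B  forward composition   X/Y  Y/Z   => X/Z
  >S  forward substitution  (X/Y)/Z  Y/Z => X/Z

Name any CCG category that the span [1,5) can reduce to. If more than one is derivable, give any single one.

[0,5] S   <
  [0,1] "built" : PP/NP
  [1,5] S\(PP/NP)   <
    [1,4] N   <
      [1,3] NP\N   >
        [1,2] "dog" : (NP\N)/(S/N)
        [2,3] "clearly" : S/N
      [3,4] "near" : N\(NP\N)
    [4,5] "liked" : (S\(PP/NP))\N

S\(PP/NP)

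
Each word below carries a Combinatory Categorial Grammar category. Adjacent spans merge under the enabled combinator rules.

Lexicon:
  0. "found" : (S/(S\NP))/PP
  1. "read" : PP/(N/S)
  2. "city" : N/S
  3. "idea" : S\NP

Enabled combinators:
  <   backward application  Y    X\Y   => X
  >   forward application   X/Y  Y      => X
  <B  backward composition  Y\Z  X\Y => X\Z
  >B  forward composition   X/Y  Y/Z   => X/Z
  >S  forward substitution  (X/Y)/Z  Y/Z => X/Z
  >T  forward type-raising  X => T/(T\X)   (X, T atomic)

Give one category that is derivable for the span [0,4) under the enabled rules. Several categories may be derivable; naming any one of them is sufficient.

S

[0,4] S   >
  [0,3] S/(S\NP)   >
    [0,1] "found" : (S/(S\NP))/PP
    [1,3] PP   >
      [1,2] "read" : PP/(N/S)
      [2,3] "city" : N/S
  [3,4] "idea" : S\NP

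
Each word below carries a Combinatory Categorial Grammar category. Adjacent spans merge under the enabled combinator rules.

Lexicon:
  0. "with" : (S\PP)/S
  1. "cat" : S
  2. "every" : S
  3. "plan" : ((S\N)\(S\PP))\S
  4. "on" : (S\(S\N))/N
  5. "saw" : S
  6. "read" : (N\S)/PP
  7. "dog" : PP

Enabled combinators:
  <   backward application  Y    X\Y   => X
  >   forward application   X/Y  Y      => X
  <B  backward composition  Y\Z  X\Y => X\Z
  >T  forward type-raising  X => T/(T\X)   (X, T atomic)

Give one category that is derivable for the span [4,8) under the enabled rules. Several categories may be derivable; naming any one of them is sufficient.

S\(S\N)

[0,8] S   <
  [0,4] S\N   <
    [0,2] S\PP   >
      [0,1] "with" : (S\PP)/S
      [1,2] "cat" : S
    [2,4] (S\N)\(S\PP)   <
      [2,3] "every" : S
      [3,4] "plan" : ((S\N)\(S\PP))\S
  [4,8] S\(S\N)   >
    [4,5] "on" : (S\(S\N))/N
    [5,8] N   >
      [5,6] N/(N\S)   >T
        [5,6] "saw" : S
      [6,8] N\S   >
        [6,7] "read" : (N\S)/PP
        [7,8] "dog" : PP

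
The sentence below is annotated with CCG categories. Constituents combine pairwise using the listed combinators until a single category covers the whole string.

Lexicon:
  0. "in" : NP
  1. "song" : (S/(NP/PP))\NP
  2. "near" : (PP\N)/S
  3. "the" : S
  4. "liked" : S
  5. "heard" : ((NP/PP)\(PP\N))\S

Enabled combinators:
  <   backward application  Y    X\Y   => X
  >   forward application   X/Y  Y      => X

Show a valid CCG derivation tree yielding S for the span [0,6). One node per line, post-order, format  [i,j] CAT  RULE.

[0,6] S   >
  [0,2] S/(NP/PP)   <
    [0,1] "in" : NP
    [1,2] "song" : (S/(NP/PP))\NP
  [2,6] NP/PP   <
    [2,4] PP\N   >
      [2,3] "near" : (PP\N)/S
      [3,4] "the" : S
    [4,6] (NP/PP)\(PP\N)   <
      [4,5] "liked" : S
      [5,6] "heard" : ((NP/PP)\(PP\N))\S

[0,1] NP  lex  "in"
[1,2] (S/(NP/PP))\NP  lex  "song"
[0,2] S/(NP/PP)  <  k=1
[2,3] (PP\N)/S  lex  "near"
[3,4] S  lex  "the"
[2,4] PP\N  >  k=3
[4,5] S  lex  "liked"
[5,6] ((NP/PP)\(PP\N))\S  lex  "heard"
[4,6] (NP/PP)\(PP\N)  <  k=5
[2,6] NP/PP  <  k=4
[0,6] S  >  k=2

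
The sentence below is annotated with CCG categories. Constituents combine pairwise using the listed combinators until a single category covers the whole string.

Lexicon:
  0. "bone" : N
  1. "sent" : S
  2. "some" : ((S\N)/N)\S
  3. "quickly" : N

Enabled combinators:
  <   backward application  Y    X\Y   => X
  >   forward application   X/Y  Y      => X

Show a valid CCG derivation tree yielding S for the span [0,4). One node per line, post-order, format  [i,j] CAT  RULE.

[0,4] S   <
  [0,1] "bone" : N
  [1,4] S\N   >
    [1,3] (S\N)/N   <
      [1,2] "sent" : S
      [2,3] "some" : ((S\N)/N)\S
    [3,4] "quickly" : N

[0,1] N  lex  "bone"
[1,2] S  lex  "sent"
[2,3] ((S\N)/N)\S  lex  "some"
[1,3] (S\N)/N  <  k=2
[3,4] N  lex  "quickly"
[1,4] S\N  >  k=3
[0,4] S  <  k=1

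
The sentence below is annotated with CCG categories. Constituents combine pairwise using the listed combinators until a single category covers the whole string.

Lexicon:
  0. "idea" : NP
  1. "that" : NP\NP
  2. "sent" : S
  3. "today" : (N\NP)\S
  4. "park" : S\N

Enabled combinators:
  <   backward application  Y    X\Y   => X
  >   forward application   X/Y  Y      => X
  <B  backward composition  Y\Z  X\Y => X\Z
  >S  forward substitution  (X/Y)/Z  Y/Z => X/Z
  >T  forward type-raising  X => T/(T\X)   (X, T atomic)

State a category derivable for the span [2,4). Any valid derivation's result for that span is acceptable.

[0,5] S   >
  [0,1] S/(S\NP)   >T
    [0,1] "idea" : NP
  [1,5] S\NP   <B
    [1,2] "that" : NP\NP
    [2,5] S\NP   <B
      [2,4] N\NP   <
        [2,3] "sent" : S
        [3,4] "today" : (N\NP)\S
      [4,5] "park" : S\N

N\NP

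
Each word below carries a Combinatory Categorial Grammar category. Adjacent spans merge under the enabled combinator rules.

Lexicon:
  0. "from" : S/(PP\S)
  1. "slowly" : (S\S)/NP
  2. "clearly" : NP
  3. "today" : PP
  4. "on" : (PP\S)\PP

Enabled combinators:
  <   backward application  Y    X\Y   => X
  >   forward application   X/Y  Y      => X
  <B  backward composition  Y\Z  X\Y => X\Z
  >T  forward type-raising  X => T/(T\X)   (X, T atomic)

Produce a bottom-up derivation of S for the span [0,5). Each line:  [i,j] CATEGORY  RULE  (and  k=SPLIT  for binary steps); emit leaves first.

[0,5] S   >
  [0,1] "from" : S/(PP\S)
  [1,5] PP\S   <B
    [1,3] S\S   >
      [1,2] "slowly" : (S\S)/NP
      [2,3] "clearly" : NP
    [3,5] PP\S   <
      [3,4] "today" : PP
      [4,5] "on" : (PP\S)\PP

[0,1] S/(PP\S)  lex  "from"
[1,2] (S\S)/NP  lex  "slowly"
[2,3] NP  lex  "clearly"
[1,3] S\S  >  k=2
[3,4] PP  lex  "today"
[4,5] (PP\S)\PP  lex  "on"
[3,5] PP\S  <  k=4
[1,5] PP\S  <B  k=3
[0,5] S  >  k=1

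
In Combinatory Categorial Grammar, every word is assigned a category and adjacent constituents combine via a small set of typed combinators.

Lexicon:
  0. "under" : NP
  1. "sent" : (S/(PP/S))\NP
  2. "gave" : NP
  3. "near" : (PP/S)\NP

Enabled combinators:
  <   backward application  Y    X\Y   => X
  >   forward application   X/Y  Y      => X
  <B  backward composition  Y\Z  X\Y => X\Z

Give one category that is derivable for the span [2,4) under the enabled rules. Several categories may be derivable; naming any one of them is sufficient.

PP/S

[0,4] S   >
  [0,2] S/(PP/S)   <
    [0,1] "under" : NP
    [1,2] "sent" : (S/(PP/S))\NP
  [2,4] PP/S   <
    [2,3] "gave" : NP
    [3,4] "near" : (PP/S)\NP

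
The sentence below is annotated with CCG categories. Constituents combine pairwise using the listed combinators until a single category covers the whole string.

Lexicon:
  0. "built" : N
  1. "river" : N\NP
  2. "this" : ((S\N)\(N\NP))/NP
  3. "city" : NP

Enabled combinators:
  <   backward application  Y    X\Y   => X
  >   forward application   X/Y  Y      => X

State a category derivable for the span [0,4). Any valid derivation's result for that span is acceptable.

[0,4] S   <
  [0,1] "built" : N
  [1,4] S\N   <
    [1,2] "river" : N\NP
    [2,4] (S\N)\(N\NP)   >
      [2,3] "this" : ((S\N)\(N\NP))/NP
      [3,4] "city" : NP

S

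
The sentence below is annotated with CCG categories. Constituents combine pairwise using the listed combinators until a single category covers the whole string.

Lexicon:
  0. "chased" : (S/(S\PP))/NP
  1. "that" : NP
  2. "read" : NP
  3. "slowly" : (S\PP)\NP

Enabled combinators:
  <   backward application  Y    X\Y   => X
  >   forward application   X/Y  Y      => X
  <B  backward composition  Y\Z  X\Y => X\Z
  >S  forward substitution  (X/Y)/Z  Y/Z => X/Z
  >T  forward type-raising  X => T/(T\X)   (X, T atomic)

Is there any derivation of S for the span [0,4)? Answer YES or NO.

YES

[0,4] S   >
  [0,2] S/(S\PP)   >
    [0,1] "chased" : (S/(S\PP))/NP
    [1,2] "that" : NP
  [2,4] S\PP   <
    [2,3] "read" : NP
    [3,4] "slowly" : (S\PP)\NP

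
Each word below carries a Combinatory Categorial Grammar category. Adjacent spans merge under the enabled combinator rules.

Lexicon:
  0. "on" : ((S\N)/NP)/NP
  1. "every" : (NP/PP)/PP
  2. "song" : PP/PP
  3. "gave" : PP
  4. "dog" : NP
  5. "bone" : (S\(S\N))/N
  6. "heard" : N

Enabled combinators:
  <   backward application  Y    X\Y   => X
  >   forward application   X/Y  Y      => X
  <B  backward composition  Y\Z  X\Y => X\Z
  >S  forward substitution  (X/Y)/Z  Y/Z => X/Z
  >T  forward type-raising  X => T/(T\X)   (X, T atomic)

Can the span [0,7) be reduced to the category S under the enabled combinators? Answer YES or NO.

[0,7] S   <
  [0,5] S\N   >
    [0,4] (S\N)/NP   >
      [0,1] "on" : ((S\N)/NP)/NP
      [1,4] NP   >
        [1,3] NP/PP   >S
          [1,2] "every" : (NP/PP)/PP
          [2,3] "song" : PP/PP
        [3,4] "gave" : PP
    [4,5] "dog" : NP
  [5,7] S\(S\N)   >
    [5,6] "bone" : (S\(S\N))/N
    [6,7] "heard" : N

YES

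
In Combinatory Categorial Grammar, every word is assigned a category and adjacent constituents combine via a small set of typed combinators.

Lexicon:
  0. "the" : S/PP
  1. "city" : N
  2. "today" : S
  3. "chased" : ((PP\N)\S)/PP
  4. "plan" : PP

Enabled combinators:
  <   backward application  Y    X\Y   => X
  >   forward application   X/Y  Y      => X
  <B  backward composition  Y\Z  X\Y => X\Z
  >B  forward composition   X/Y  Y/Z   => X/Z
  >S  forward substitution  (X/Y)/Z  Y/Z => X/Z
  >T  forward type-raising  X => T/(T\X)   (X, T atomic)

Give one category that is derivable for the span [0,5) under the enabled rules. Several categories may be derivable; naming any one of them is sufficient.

S

[0,5] S   >
  [0,1] "the" : S/PP
  [1,5] PP   <
    [1,2] "city" : N
    [2,5] PP\N   <
      [2,3] "today" : S
      [3,5] (PP\N)\S   >
        [3,4] "chased" : ((PP\N)\S)/PP
        [4,5] "plan" : PP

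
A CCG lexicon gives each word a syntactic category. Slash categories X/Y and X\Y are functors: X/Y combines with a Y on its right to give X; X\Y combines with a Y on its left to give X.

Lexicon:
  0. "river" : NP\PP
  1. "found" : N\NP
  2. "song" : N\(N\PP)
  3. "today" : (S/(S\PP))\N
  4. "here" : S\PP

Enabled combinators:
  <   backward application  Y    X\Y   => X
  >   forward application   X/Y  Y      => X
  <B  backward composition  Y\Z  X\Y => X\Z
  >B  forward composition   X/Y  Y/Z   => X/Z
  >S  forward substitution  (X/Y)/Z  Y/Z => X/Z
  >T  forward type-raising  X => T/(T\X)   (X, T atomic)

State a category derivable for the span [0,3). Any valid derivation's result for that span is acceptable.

[0,5] S   >
  [0,4] S/(S\PP)   <
    [0,3] N   <
      [0,2] N\PP   <B
        [0,1] "river" : NP\PP
        [1,2] "found" : N\NP
      [2,3] "song" : N\(N\PP)
    [3,4] "today" : (S/(S\PP))\N
  [4,5] "here" : S\PP

N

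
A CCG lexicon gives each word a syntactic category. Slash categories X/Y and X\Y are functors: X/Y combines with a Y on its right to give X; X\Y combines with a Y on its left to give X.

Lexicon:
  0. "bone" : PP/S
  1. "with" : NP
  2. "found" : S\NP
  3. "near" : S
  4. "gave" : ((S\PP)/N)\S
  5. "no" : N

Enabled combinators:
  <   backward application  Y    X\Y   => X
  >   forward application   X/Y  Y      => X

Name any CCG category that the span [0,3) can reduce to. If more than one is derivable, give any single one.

[0,6] S   <
  [0,3] PP   >
    [0,1] "bone" : PP/S
    [1,3] S   <
      [1,2] "with" : NP
      [2,3] "found" : S\NP
  [3,6] S\PP   >
    [3,5] (S\PP)/N   <
      [3,4] "near" : S
      [4,5] "gave" : ((S\PP)/N)\S
    [5,6] "no" : N

PP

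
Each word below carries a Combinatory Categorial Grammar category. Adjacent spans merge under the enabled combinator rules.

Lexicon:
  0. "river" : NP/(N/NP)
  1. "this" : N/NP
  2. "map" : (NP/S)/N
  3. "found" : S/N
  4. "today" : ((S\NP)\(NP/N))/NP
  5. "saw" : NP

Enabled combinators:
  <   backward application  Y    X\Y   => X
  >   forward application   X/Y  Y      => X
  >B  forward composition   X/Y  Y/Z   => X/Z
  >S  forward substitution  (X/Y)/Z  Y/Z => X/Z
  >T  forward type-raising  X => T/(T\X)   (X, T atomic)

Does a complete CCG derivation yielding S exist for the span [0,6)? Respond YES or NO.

YES

[0,6] S   <
  [0,2] NP   >
    [0,1] "river" : NP/(N/NP)
    [1,2] "this" : N/NP
  [2,6] S\NP   <
    [2,4] NP/N   >S
      [2,3] "map" : (NP/S)/N
      [3,4] "found" : S/N
    [4,6] (S\NP)\(NP/N)   >
      [4,5] "today" : ((S\NP)\(NP/N))/NP
      [5,6] "saw" : NP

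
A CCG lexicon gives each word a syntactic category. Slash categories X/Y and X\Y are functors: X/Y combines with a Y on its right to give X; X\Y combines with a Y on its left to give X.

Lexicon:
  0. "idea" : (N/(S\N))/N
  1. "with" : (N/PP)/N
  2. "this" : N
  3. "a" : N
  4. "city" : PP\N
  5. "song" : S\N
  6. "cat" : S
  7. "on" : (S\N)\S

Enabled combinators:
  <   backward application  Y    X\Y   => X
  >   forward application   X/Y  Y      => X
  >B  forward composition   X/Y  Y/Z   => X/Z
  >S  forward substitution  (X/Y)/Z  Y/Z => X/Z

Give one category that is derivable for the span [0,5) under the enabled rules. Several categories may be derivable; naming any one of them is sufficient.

[0,8] S   <
  [0,6] N   >
    [0,5] N/(S\N)   >
      [0,1] "idea" : (N/(S\N))/N
      [1,5] N   >
        [1,3] N/PP   >
          [1,2] "with" : (N/PP)/N
          [2,3] "this" : N
        [3,5] PP   <
          [3,4] "a" : N
          [4,5] "city" : PP\N
    [5,6] "song" : S\N
  [6,8] S\N   <
    [6,7] "cat" : S
    [7,8] "on" : (S\N)\S

N/(S\N)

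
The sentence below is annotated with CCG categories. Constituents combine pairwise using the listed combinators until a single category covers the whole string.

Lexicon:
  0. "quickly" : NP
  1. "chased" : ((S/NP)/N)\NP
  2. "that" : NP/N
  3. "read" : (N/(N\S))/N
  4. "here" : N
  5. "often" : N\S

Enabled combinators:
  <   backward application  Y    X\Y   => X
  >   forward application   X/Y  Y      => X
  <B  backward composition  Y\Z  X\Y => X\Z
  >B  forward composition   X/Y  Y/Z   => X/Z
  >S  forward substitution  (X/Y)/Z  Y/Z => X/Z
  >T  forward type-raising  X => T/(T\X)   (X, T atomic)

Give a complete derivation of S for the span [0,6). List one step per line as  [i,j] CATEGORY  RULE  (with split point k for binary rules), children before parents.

[0,6] S   >
  [0,3] S/N   >S
    [0,2] (S/NP)/N   <
      [0,1] "quickly" : NP
      [1,2] "chased" : ((S/NP)/N)\NP
    [2,3] "that" : NP/N
  [3,6] N   >
    [3,5] N/(N\S)   >
      [3,4] "read" : (N/(N\S))/N
      [4,5] "here" : N
    [5,6] "often" : N\S

[0,1] NP  lex  "quickly"
[1,2] ((S/NP)/N)\NP  lex  "chased"
[0,2] (S/NP)/N  <  k=1
[2,3] NP/N  lex  "that"
[0,3] S/N  >S  k=2
[3,4] (N/(N\S))/N  lex  "read"
[4,5] N  lex  "here"
[3,5] N/(N\S)  >  k=4
[5,6] N\S  lex  "often"
[3,6] N  >  k=5
[0,6] S  >  k=3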